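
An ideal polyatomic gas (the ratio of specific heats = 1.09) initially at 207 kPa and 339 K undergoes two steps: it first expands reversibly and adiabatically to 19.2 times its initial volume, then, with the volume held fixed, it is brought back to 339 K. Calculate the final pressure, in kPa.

P₃ ≈ 10.8 kPa

Adiabatic step (PV^γ = const): P₂ = 207×(1/19.2)^(1.09) = 8.264 kPa; T₂ = 339×(1/19.2)^(0.09) = 259.8 K.
Isochoric: P₃ = P₂(T₃/T₂) = 8.264 × (339/259.8) = 10.78 kPa.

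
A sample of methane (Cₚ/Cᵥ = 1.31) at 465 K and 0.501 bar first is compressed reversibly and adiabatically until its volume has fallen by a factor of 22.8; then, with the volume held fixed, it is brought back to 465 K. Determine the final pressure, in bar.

Adiabatic step (PV^γ = const): P₂ = 0.501×22.8^(1.31) = 30.11 bar; T₂ = 465×22.8^(0.31) = 1226 K.
Isochoric: P₃ = P₂(T₃/T₂) = 30.11 × (465/1226) = 11.42 bar.

P₃ ≈ 11.4 bar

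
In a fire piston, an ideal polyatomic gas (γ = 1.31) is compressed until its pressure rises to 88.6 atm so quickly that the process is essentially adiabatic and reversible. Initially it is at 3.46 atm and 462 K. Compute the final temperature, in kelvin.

Along an adiabat T P^((1−γ)/γ) is constant, so T₂ = T₁ (P₂/P₁)^((γ−1)/γ).
T₂ = 462 × (88.6/3.46)^(0.237) = 995.2 K.

T₂ ≈ 995 K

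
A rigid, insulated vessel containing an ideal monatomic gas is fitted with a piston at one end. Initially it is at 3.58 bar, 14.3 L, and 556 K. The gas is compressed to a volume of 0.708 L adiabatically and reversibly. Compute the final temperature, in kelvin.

For a reversible adiabat TV^(γ−1) is constant, so T₂ = T₁ (V₁/V₂)^(γ−1).
γ = 5/3 for a monatomic ideal gas.
T₂ = 556 × (14.3/0.708)^(2/3) = 4124 K.

T₂ ≈ 4120 K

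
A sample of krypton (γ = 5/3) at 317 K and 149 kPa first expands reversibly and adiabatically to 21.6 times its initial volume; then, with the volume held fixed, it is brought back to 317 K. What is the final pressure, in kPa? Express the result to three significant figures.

P₃ ≈ 6.90 kPa

Adiabatic step (PV^γ = const): P₂ = 149×(1/21.6)^(5/3) = 0.8894 kPa; T₂ = 317×(1/21.6)^(2/3) = 40.87 K.
Isochoric: P₃ = P₂(T₃/T₂) = 0.8894 × (317/40.87) = 6.898 kPa.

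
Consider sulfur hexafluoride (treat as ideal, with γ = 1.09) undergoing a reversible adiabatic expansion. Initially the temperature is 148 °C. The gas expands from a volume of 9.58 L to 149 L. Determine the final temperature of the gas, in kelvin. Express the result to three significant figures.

T₂ ≈ 329 K

Adiabatic: T₁V₁^(γ−1) = T₂V₂^(γ−1) ⇒ T₂ = T₁ (V₁/V₂)^(γ−1).
T₁ = 148 °C = 421.1 K.
T₂ = 421.1 × (9.58/149)^(0.09) = 329 K.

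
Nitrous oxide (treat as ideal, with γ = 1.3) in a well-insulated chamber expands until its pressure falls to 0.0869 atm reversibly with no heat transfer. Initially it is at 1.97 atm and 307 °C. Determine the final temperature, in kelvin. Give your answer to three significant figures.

Adiabatic: T₂/T₁ = (P₂/P₁)^((γ−1)/γ).
T₁ = 307 °C = 580.1 K.
T₂ = 580.1 × (0.0869/1.97)^(0.231) = 282.3 K.

T₂ ≈ 282 K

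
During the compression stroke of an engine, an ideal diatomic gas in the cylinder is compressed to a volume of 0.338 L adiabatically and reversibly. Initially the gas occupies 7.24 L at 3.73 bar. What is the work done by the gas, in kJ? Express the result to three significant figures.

W ≈ -16.2 kJ

γ = 7/5 for a diatomic ideal gas.
P₂ = P₁(V₁/V₂)^γ = 3.73×(7.24/0.338)^(7/5) = 272.2 bar.
For a reversible adiabat, W_by_gas = (P₁V₁ − P₂V₂)/(γ−1).
W_by = (373000×0.00724 − 2.722×10^7×0.000338) / (2/5) = -16250 J.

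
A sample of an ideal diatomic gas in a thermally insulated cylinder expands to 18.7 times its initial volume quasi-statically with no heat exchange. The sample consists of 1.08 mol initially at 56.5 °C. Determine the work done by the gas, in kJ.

W ≈ 5.11 kJ

For a reversible adiabat TV^(γ−1) is constant, so T₂ = T₁ (V₁/V₂)^(γ−1).
γ = 7/5 for a diatomic ideal gas, so γ−1 = 2/5.
T₁ = 56.5 °C = 329.6 K.
T₂ = 329.6 × (1/18.7)^(2/5) = 102.2 K.
Q = 0, so ΔU = W_on_gas = nCᵥΔT with Cᵥ = R/(γ−1) = 20.79 J/(mol·K).
ΔU = 1.08 × 20.79 × (102.2 − 329.6) = -5106 J.
Work done by the gas = −ΔU = 5106 J.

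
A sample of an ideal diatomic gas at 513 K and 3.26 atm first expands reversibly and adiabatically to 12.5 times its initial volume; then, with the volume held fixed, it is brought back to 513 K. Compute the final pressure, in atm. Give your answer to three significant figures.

P₃ ≈ 0.261 atm

For a diatomic ideal gas γ = 7/5.
Adiabatic step (PV^γ = const): P₂ = 3.26×(1/12.5)^(7/5) = 0.09496 atm; T₂ = 513×(1/12.5)^(2/5) = 186.8 K.
Isochoric: P₃ = P₂(T₃/T₂) = 0.09496 × (513/186.8) = 0.2608 atm.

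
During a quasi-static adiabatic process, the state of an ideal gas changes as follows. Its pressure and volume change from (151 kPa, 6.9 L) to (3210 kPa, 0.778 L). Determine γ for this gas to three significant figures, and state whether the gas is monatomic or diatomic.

γ ≈ 1.40; diatomic

PV^γ = const ⇒ γ = ln(P₂/P₁) / ln(V₁/V₂).
γ = ln(3210/151) / ln(6.9/0.778) = 1.401.
γ ≈ 1.40 is close to 7/5, so the gas is diatomic.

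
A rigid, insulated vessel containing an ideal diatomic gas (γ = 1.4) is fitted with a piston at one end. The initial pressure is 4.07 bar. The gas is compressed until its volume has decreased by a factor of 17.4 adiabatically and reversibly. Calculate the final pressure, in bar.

P₂ ≈ 222 bar

Adiabatic: P₁V₁^γ = P₂V₂^γ ⇒ P₂ = P₁ (V₁/V₂)^γ.
P₂ = 4.07 × 17.4^(1.4) = 222 bar.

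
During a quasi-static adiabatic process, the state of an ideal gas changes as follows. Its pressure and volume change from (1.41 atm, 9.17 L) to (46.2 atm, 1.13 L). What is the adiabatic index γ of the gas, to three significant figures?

PV^γ = const ⇒ γ = ln(P₂/P₁) / ln(V₁/V₂).
γ = ln(46.2/1.41) / ln(9.17/1.13) = 1.667.

γ ≈ 1.67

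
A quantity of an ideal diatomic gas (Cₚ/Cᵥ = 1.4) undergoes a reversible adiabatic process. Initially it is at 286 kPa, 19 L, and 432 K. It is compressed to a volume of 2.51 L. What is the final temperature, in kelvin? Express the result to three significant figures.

T₂ ≈ 971 K

Adiabatic: T₁V₁^(γ−1) = T₂V₂^(γ−1) ⇒ T₂ = T₁ (V₁/V₂)^(γ−1).
T₂ = 432 × (19/2.51)^(0.4) = 970.8 K.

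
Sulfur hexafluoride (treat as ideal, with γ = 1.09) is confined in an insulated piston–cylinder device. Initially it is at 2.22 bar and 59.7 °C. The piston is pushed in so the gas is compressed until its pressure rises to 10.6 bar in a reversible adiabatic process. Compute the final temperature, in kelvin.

T₂ ≈ 379 K

Along an adiabat T P^((1−γ)/γ) is constant, so T₂ = T₁ (P₂/P₁)^((γ−1)/γ).
T₁ = 59.7 °C = 332.8 K.
T₂ = 332.8 × (10.6/2.22)^(0.0826) = 378.7 K.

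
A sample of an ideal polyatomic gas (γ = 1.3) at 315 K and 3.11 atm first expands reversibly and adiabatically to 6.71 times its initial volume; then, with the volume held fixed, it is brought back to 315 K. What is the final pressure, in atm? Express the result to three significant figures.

Adiabatic step (PV^γ = const): P₂ = 3.11×(1/6.71)^(1.3) = 0.2618 atm; T₂ = 315×(1/6.71)^(0.3) = 177.9 K.
Isochoric: P₃ = P₂(T₃/T₂) = 0.2618 × (315/177.9) = 0.4635 atm.

P₃ ≈ 0.463 atm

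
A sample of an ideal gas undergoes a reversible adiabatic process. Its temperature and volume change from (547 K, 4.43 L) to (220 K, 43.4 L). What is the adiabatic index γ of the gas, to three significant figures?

γ ≈ 1.40

TV^(γ−1) = const ⇒ γ − 1 = ln(T₂/T₁) / ln(V₁/V₂).
γ = 1 + ln(220/547) / ln(4.43/43.4) = 1.399.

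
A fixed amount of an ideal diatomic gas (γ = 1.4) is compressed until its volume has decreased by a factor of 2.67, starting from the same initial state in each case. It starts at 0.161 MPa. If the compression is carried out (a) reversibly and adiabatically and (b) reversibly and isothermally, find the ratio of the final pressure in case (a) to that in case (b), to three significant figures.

Isothermal: P_b = P₁(V₁/V₂) = 0.161×2.67.
Adiabatic: P_a = P₁(V₁/V₂)^γ = 0.161×2.67^(1.4).
P_a/P_b = (V₁/V₂)^(γ−1) = 2.67^(0.4) = 1.481.

P_adiabatic / P_isothermal ≈ 1.48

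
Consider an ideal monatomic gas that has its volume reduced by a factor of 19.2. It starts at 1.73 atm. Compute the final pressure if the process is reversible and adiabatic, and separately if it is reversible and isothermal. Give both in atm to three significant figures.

For a monatomic ideal gas γ = 5/3.
Isothermal: P₂ = P₁(V₁/V₂) = 1.73×19.2 = 33.22 atm.
Adiabatic: P₂ = P₁(V₁/V₂)^γ = 1.73×19.2^(5/3) = 238.2 atm.

adiabatic: 238 atm; isothermal: 33.2 atm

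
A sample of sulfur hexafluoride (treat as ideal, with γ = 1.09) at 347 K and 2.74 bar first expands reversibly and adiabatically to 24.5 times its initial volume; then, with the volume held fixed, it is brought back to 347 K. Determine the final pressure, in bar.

P₃ ≈ 0.112 bar

Adiabatic step (PV^γ = const): P₂ = 2.74×(1/24.5)^(1.09) = 0.08386 bar; T₂ = 347×(1/24.5)^(0.09) = 260.2 K.
Isochoric: P₃ = P₂(T₃/T₂) = 0.08386 × (347/260.2) = 0.1118 bar.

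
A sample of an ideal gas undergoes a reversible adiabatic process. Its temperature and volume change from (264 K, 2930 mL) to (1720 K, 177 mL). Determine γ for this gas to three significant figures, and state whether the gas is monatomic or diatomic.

γ ≈ 1.67; monatomic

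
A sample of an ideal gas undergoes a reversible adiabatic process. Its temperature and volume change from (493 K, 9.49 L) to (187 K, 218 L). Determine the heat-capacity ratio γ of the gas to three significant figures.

γ ≈ 1.31

TV^(γ−1) = const ⇒ γ − 1 = ln(T₂/T₁) / ln(V₁/V₂).
γ = 1 + ln(187/493) / ln(9.49/218) = 1.309.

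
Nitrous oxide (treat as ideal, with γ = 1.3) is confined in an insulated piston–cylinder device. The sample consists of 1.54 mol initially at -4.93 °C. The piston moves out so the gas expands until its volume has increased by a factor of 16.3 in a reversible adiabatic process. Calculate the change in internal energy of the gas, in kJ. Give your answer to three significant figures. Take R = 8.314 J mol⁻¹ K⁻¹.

ΔU ≈ -6.49 kJ

For a reversible adiabat TV^(γ−1) is constant, so T₂ = T₁ (V₁/V₂)^(γ−1).
T₁ = -4.93 °C = 268.2 K.
T₂ = 268.2 × (1/16.3)^(0.3) = 116.1 K.
Q = 0, so ΔU = W_on_gas = nCᵥΔT with Cᵥ = R/(γ−1) = 27.71 J/(mol·K).
ΔU = 1.54 × 27.71 × (116.1 − 268.2) = -6492 J.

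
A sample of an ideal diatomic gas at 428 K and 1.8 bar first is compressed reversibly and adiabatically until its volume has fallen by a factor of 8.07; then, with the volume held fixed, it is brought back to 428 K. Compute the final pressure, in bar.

P₃ ≈ 14.5 bar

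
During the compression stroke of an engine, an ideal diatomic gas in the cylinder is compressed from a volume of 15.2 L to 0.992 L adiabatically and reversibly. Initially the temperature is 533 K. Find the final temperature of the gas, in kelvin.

Adiabatic: T₁V₁^(γ−1) = T₂V₂^(γ−1) ⇒ T₂ = T₁ (V₁/V₂)^(γ−1).
For a diatomic ideal gas γ = 7/5, so γ−1 = 2/5.
T₂ = 533 × (15.2/0.992)^(2/5) = 1588 K.

T₂ ≈ 1590 K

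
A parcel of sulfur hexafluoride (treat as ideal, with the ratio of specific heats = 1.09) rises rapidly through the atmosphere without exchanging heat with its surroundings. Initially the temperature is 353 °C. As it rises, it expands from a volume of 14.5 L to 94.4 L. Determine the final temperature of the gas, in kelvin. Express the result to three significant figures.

Adiabatic: T₁V₁^(γ−1) = T₂V₂^(γ−1) ⇒ T₂ = T₁ (V₁/V₂)^(γ−1).
T₁ = 353 °C = 626.1 K.
T₂ = 626.1 × (14.5/94.4)^(0.09) = 529 K.

T₂ ≈ 529 K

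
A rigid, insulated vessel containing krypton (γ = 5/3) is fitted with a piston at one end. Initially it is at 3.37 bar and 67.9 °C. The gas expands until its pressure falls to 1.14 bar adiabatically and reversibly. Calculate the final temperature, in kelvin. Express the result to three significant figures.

T₂ ≈ 221 K

Adiabatic: T₂/T₁ = (P₂/P₁)^((γ−1)/γ).
T₁ = 67.9 °C = 341 K.
T₂ = 341 × (1.14/3.37)^(2/5) = 221.1 K.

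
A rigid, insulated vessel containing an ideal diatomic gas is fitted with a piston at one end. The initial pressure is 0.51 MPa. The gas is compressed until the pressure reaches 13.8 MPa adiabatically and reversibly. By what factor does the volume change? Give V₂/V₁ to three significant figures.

V₂/V₁ ≈ 0.0948

From PV^γ = const, V₂/V₁ = (P₁/P₂)^(1/γ).
For a diatomic ideal gas γ = 7/5.
V₂/V₁ = (0.51/13.8)^(5/7) = 0.09482.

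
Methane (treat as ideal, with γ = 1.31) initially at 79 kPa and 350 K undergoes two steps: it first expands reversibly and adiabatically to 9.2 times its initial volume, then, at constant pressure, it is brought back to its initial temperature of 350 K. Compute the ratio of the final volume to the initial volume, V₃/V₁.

Adiabatic step: V₂/V₁ = 9.2; T₂ = T₁·(1/9.2)^(0.31) = 175.9 K.
Isobaric step: V₃/V₂ = T₃/T₂ = 350/175.9.
V₃/V₁ = (V₂/V₁)(V₃/V₂) = 9.2 × (350/175.9) = 18.3.

V₃/V₁ ≈ 18.3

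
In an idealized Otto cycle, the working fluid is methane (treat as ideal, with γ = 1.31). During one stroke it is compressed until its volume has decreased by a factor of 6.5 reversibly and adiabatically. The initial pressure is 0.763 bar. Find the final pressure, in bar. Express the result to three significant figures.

Since PV^γ is constant along a reversible adiabat, P₂ = P₁ (V₁/V₂)^γ.
P₂ = 0.763 × 6.5^(1.31) = 8.86 bar.

P₂ ≈ 8.86 bar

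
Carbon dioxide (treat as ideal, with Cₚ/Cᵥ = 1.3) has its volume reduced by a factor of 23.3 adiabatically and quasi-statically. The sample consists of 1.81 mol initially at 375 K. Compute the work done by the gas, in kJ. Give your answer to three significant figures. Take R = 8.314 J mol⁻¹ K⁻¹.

Adiabatic: T₁V₁^(γ−1) = T₂V₂^(γ−1) ⇒ T₂ = T₁ (V₁/V₂)^(γ−1).
T₂ = 375 × 23.3^(0.3) = 964.4 K.
Q = 0, so ΔU = W_on_gas = nCᵥΔT with Cᵥ = R/(γ−1) = 27.71 J/(mol·K).
ΔU = 1.81 × 27.71 × (964.4 − 375) = 29560 J.
Work done by the gas = −ΔU = -29560 J.

W ≈ -29.6 kJ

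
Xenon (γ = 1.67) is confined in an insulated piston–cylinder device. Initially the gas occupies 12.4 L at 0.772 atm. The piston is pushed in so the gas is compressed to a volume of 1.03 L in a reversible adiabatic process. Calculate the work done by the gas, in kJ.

W ≈ -6.22 kJ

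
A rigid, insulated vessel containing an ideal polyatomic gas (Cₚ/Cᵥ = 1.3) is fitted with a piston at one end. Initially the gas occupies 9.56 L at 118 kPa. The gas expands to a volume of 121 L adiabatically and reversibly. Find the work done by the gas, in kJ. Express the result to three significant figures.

P₂ = P₁(V₁/V₂)^γ = 118×(9.56/121)^(1.3) = 4.354 kPa.
For a reversible adiabat, W_by_gas = (P₁V₁ − P₂V₂)/(γ−1).
W_by = (118000×0.00956 − 4354×0.121) / (0.3) = 2004 J.

W ≈ 2.00 kJ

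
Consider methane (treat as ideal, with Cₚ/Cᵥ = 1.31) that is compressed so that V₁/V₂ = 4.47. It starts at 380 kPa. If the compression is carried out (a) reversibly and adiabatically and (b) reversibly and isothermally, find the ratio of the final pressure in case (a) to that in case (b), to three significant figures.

P_adiabatic / P_isothermal ≈ 1.59

Isothermal: P_b = P₁(V₁/V₂) = 380×4.47.
Adiabatic: P_a = P₁(V₁/V₂)^γ = 380×4.47^(1.31).
P_a/P_b = (V₁/V₂)^(γ−1) = 4.47^(0.31) = 1.591.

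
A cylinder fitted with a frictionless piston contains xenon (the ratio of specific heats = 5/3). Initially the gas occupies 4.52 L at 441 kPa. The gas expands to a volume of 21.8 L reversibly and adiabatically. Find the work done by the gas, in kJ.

W ≈ 1.94 kJ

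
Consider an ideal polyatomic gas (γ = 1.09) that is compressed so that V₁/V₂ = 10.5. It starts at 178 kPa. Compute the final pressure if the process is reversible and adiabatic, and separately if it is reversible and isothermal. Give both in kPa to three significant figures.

Isothermal: P₂ = P₁(V₁/V₂) = 178×10.5 = 1869 kPa.
Adiabatic: P₂ = P₁(V₁/V₂)^γ = 178×10.5^(1.09) = 2309 kPa.

adiabatic: 2310 kPa; isothermal: 1870 kPa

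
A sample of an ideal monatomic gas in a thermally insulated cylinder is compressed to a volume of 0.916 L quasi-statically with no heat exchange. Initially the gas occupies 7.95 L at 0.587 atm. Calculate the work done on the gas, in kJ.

W ≈ 2.29 kJ

γ = 5/3 for a monatomic ideal gas.
P₂ = P₁(V₁/V₂)^γ = 0.587×(7.95/0.916)^(5/3) = 21.52 atm.
For a reversible adiabat, W_by_gas = (P₁V₁ − P₂V₂)/(γ−1).
W_by = (59480×0.00795 − 2.18×10^6×0.000916) / (2/3) = -2286 J.
W_on_gas = −W_by = 2286 J.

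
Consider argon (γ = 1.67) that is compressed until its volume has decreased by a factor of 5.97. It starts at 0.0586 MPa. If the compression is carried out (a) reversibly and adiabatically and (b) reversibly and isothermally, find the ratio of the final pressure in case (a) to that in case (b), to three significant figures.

P_adiabatic / P_isothermal ≈ 3.31

Isothermal: P_b = P₁(V₁/V₂) = 0.0586×5.97.
Adiabatic: P_a = P₁(V₁/V₂)^γ = 0.0586×5.97^(1.67).
P_a/P_b = (V₁/V₂)^(γ−1) = 5.97^(0.67) = 3.311.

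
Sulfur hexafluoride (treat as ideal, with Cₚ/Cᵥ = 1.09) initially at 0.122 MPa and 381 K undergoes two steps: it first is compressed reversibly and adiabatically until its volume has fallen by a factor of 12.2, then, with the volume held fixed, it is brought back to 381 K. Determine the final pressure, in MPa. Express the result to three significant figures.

P₃ ≈ 1.49 MPa

Adiabatic step (PV^γ = const): P₂ = 0.122×12.2^(1.09) = 1.864 MPa; T₂ = 381×12.2^(0.09) = 477.2 K.
Isochoric: P₃ = P₂(T₃/T₂) = 1.864 × (381/477.2) = 1.488 MPa.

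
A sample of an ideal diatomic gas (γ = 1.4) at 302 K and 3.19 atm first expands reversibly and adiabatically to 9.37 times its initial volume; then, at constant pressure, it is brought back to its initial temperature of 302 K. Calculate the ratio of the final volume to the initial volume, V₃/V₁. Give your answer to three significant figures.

Adiabatic step: V₂/V₁ = 9.37; T₂ = T₁·(1/9.37)^(0.4) = 123.4 K.
Isobaric step: V₃/V₂ = T₃/T₂ = 302/123.4.
V₃/V₁ = (V₂/V₁)(V₃/V₂) = 9.37 × (302/123.4) = 22.93.

V₃/V₁ ≈ 22.9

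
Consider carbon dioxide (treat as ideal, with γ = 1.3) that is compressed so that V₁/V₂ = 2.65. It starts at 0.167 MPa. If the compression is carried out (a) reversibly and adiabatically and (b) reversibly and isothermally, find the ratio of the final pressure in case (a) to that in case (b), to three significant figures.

P_adiabatic / P_isothermal ≈ 1.34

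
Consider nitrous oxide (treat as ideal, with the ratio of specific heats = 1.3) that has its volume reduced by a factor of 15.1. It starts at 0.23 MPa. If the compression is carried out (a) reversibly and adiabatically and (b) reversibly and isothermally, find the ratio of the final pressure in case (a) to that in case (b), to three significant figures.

Isothermal: P_b = P₁(V₁/V₂) = 0.23×15.1.
Adiabatic: P_a = P₁(V₁/V₂)^γ = 0.23×15.1^(1.3).
P_a/P_b = (V₁/V₂)^(γ−1) = 15.1^(0.3) = 2.258.

P_adiabatic / P_isothermal ≈ 2.26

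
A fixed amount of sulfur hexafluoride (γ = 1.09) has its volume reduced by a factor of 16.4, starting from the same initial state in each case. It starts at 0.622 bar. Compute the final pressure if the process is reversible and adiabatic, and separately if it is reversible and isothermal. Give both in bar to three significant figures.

adiabatic: 13.1 bar; isothermal: 10.2 bar

Isothermal: P₂ = P₁(V₁/V₂) = 0.622×16.4 = 10.2 bar.
Adiabatic: P₂ = P₁(V₁/V₂)^γ = 0.622×16.4^(1.09) = 13.12 bar.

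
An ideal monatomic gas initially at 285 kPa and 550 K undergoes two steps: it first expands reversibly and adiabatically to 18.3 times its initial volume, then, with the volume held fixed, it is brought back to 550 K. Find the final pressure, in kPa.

P₃ ≈ 15.6 kPa

For a monatomic ideal gas γ = 5/3.
Adiabatic step (PV^γ = const): P₂ = 285×(1/18.3)^(5/3) = 2.243 kPa; T₂ = 550×(1/18.3)^(2/3) = 79.2 K.
Isochoric: P₃ = P₂(T₃/T₂) = 2.243 × (550/79.2) = 15.57 kPa.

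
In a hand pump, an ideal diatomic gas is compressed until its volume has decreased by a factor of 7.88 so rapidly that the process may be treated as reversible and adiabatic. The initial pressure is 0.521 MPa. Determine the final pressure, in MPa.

P₂ ≈ 9.38 MPa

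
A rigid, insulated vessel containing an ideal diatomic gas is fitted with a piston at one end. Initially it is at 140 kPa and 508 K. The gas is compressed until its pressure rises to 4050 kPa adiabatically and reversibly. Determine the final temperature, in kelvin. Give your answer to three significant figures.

Adiabatic: T₂/T₁ = (P₂/P₁)^((γ−1)/γ).
For a diatomic ideal gas γ = 7/5, so (γ−1)/γ = 2/7.
T₂ = 508 × (4050/140)^(2/7) = 1329 K.

T₂ ≈ 1330 K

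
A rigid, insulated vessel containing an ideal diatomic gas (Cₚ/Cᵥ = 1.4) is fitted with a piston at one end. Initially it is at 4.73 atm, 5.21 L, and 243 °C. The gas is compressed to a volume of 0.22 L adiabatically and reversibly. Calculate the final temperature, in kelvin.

T₂ ≈ 1830 K

For a reversible adiabat TV^(γ−1) is constant, so T₂ = T₁ (V₁/V₂)^(γ−1).
T₁ = 243 °C = 516.1 K.
T₂ = 516.1 × (5.21/0.22)^(0.4) = 1830 K.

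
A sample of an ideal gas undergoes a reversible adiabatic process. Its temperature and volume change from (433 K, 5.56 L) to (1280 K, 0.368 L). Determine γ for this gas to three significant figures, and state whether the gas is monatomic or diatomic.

TV^(γ−1) = const ⇒ γ − 1 = ln(T₂/T₁) / ln(V₁/V₂).
γ = 1 + ln(1280/433) / ln(5.56/0.368) = 1.399.
γ ≈ 1.40 is close to 7/5, so the gas is diatomic.

γ ≈ 1.40; diatomic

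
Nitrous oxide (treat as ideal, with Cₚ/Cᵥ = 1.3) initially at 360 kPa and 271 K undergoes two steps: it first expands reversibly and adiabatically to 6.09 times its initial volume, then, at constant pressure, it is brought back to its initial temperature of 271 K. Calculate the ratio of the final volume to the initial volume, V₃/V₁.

Adiabatic step: V₂/V₁ = 6.09; T₂ = T₁·(1/6.09)^(0.3) = 157.6 K.
Isobaric step: V₃/V₂ = T₃/T₂ = 271/157.6.
V₃/V₁ = (V₂/V₁)(V₃/V₂) = 6.09 × (271/157.6) = 10.47.

V₃/V₁ ≈ 10.5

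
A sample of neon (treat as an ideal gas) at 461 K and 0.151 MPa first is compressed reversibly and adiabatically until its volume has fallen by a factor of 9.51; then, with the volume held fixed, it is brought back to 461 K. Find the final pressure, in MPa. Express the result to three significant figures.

P₃ ≈ 1.44 MPa

For a monatomic ideal gas γ = 5/3.
Adiabatic step (PV^γ = const): P₂ = 0.151×9.51^(5/3) = 6.446 MPa; T₂ = 461×9.51^(2/3) = 2069 K.
Isochoric: P₃ = P₂(T₃/T₂) = 6.446 × (461/2069) = 1.436 MPa.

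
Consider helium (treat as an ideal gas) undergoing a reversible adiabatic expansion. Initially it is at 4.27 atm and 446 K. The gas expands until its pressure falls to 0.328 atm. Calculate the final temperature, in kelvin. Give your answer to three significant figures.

T₂ ≈ 160 K

Along an adiabat T P^((1−γ)/γ) is constant, so T₂ = T₁ (P₂/P₁)^((γ−1)/γ).
For a monatomic ideal gas γ = 5/3, so (γ−1)/γ = 2/5.
T₂ = 446 × (0.328/4.27)^(2/5) = 159.8 K.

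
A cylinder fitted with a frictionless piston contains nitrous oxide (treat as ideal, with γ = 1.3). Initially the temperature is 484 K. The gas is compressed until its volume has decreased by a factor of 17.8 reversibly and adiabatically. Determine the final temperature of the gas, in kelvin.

For a reversible adiabat TV^(γ−1) is constant, so T₂ = T₁ (V₁/V₂)^(γ−1).
T₂ = 484 × 17.8^(0.3) = 1148 K.

T₂ ≈ 1150 K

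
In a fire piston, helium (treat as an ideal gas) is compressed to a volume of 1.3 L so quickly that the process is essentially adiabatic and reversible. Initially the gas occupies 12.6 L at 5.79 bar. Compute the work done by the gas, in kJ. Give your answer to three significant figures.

W ≈ -38.8 kJ

γ = 5/3 for a monatomic ideal gas.
P₂ = P₁(V₁/V₂)^γ = 5.79×(12.6/1.3)^(5/3) = 255.1 bar.
For a reversible adiabat, W_by_gas = (P₁V₁ − P₂V₂)/(γ−1).
W_by = (579000×0.0126 − 2.551×10^7×0.0013) / (2/3) = -38800 J.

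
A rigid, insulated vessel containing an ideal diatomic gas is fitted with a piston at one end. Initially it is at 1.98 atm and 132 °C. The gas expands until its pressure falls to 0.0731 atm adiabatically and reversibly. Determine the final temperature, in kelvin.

T₂ ≈ 158 K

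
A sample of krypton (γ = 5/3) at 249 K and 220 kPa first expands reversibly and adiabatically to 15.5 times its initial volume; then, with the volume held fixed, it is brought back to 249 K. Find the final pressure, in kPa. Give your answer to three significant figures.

P₃ ≈ 14.2 kPa

Adiabatic step (PV^γ = const): P₂ = 220×(1/15.5)^(5/3) = 2.283 kPa; T₂ = 249×(1/15.5)^(2/3) = 40.05 K.
Isochoric: P₃ = P₂(T₃/T₂) = 2.283 × (249/40.05) = 14.19 kPa.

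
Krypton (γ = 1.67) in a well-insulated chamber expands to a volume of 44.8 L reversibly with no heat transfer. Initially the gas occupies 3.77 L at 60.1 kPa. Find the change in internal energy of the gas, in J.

ΔU ≈ -274 J

P₂ = P₁(V₁/V₂)^γ = 60.1×(3.77/44.8)^(1.67) = 0.9632 kPa.
For a reversible adiabat, W_by_gas = (P₁V₁ − P₂V₂)/(γ−1).
W_by = (60100×0.00377 − 963.2×0.0448) / (0.67) = 273.8 J.
Q = 0 ⇒ ΔU = −W_by = -273.8 J.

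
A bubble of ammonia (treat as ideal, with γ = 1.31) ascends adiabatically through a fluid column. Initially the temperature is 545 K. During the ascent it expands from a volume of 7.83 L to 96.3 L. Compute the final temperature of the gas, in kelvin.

T₂ ≈ 250 K

Adiabatic: T₁V₁^(γ−1) = T₂V₂^(γ−1) ⇒ T₂ = T₁ (V₁/V₂)^(γ−1).
T₂ = 545 × (7.83/96.3)^(0.31) = 250.3 K.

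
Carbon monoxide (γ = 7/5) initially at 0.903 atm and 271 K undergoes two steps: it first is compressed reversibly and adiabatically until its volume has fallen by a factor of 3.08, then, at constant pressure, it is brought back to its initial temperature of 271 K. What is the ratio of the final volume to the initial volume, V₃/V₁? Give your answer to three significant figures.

V₃/V₁ ≈ 0.207

Adiabatic step: V₂/V₁ = 0.3247; T₂ = T₁·3.08^(2/5) = 425 K.
Isobaric step: V₃/V₂ = T₃/T₂ = 271/425.
V₃/V₁ = (V₂/V₁)(V₃/V₂) = 0.3247 × (271/425) = 0.207.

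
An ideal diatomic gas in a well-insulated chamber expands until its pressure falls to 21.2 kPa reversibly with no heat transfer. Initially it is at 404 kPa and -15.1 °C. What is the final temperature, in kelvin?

Adiabatic: T₂/T₁ = (P₂/P₁)^((γ−1)/γ).
For a diatomic ideal gas γ = 7/5, so (γ−1)/γ = 2/7.
T₁ = -15.1 °C = 258 K.
T₂ = 258 × (21.2/404)^(2/7) = 111.2 K.

T₂ ≈ 111 K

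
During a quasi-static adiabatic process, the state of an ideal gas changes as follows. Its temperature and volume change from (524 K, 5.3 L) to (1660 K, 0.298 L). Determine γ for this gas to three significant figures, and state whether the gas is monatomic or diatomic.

TV^(γ−1) = const ⇒ γ − 1 = ln(T₂/T₁) / ln(V₁/V₂).
γ = 1 + ln(1660/524) / ln(5.3/0.298) = 1.401.
γ ≈ 1.40 is close to 7/5, so the gas is diatomic.

γ ≈ 1.40; diatomic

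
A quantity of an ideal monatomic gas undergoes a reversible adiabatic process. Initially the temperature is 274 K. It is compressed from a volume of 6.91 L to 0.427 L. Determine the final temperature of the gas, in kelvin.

T₂ ≈ 1750 K

Adiabatic: T₁V₁^(γ−1) = T₂V₂^(γ−1) ⇒ T₂ = T₁ (V₁/V₂)^(γ−1).
For a monatomic ideal gas γ = 5/3, so γ−1 = 2/3.
T₂ = 274 × (6.91/0.427)^(2/3) = 1753 K.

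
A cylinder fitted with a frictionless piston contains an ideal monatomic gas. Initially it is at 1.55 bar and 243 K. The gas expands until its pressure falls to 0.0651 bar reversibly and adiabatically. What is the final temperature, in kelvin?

T₂ ≈ 68.4 K

Adiabatic: T₂/T₁ = (P₂/P₁)^((γ−1)/γ).
For a monatomic ideal gas γ = 5/3, so (γ−1)/γ = 2/5.
T₂ = 243 × (0.0651/1.55)^(2/5) = 68.38 K.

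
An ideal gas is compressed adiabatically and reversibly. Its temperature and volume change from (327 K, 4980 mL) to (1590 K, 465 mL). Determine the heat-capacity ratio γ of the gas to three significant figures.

γ ≈ 1.67

TV^(γ−1) = const ⇒ γ − 1 = ln(T₂/T₁) / ln(V₁/V₂).
γ = 1 + ln(1590/327) / ln(4980/465) = 1.667.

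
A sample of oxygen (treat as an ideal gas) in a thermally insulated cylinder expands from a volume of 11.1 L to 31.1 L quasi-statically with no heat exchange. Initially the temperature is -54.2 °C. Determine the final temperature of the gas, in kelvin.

T₂ ≈ 145 K

Adiabatic: T₁V₁^(γ−1) = T₂V₂^(γ−1) ⇒ T₂ = T₁ (V₁/V₂)^(γ−1).
For a diatomic ideal gas γ = 7/5, so γ−1 = 2/5.
T₁ = -54.2 °C = 218.9 K.
T₂ = 218.9 × (11.1/31.1)^(2/5) = 145 K.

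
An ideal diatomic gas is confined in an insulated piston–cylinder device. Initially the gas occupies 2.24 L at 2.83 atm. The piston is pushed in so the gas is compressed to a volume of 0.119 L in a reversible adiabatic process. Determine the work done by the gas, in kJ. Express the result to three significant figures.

W ≈ -3.59 kJ

γ = 7/5 for a diatomic ideal gas.
P₂ = P₁(V₁/V₂)^γ = 2.83×(2.24/0.119)^(7/5) = 172.3 atm.
For a reversible adiabat, W_by_gas = (P₁V₁ − P₂V₂)/(γ−1).
W_by = (286700×0.00224 − 1.746×10^7×0.000119) / (2/5) = -3589 J.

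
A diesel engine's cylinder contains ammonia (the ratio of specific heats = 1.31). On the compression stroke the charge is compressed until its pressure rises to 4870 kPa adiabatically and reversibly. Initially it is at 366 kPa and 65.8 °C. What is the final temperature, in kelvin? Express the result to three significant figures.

T₂ ≈ 625 K

Along an adiabat T P^((1−γ)/γ) is constant, so T₂ = T₁ (P₂/P₁)^((γ−1)/γ).
T₁ = 65.8 °C = 338.9 K.
T₂ = 338.9 × (4870/366)^(0.237) = 625.4 K.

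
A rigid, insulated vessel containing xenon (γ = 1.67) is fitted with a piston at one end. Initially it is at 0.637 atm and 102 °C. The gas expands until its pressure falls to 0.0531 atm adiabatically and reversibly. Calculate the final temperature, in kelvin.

Adiabatic: T₂/T₁ = (P₂/P₁)^((γ−1)/γ).
T₁ = 102 °C = 375.1 K.
T₂ = 375.1 × (0.0531/0.637)^(0.401) = 138.5 K.

T₂ ≈ 138 K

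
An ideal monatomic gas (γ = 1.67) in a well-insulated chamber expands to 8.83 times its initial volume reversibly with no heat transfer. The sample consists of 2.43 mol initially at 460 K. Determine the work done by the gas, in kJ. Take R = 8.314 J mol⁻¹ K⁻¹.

W ≈ 10.6 kJ

Adiabatic: T₁V₁^(γ−1) = T₂V₂^(γ−1) ⇒ T₂ = T₁ (V₁/V₂)^(γ−1).
T₂ = 460 × (1/8.83)^(0.67) = 106.9 K.
Q = 0, so ΔU = W_on_gas = nCᵥΔT with Cᵥ = R/(γ−1) = 12.41 J/(mol·K).
ΔU = 2.43 × 12.41 × (106.9 − 460) = -10650 J.
Work done by the gas = −ΔU = 10650 J.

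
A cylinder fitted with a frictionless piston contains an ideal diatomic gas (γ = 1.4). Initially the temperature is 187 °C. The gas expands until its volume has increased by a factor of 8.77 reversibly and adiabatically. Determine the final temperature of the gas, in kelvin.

T₂ ≈ 193 K

For a reversible adiabat TV^(γ−1) is constant, so T₂ = T₁ (V₁/V₂)^(γ−1).
T₁ = 187 °C = 460.1 K.
T₂ = 460.1 × (1/8.77)^(0.4) = 193.1 K.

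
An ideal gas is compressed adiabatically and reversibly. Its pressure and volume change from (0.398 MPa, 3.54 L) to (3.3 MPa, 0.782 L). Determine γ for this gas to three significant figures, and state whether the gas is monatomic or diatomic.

PV^γ = const ⇒ γ = ln(P₂/P₁) / ln(V₁/V₂).
γ = ln(3.3/0.398) / ln(3.54/0.782) = 1.401.
γ ≈ 1.40 is close to 7/5, so the gas is diatomic.

γ ≈ 1.40; diatomic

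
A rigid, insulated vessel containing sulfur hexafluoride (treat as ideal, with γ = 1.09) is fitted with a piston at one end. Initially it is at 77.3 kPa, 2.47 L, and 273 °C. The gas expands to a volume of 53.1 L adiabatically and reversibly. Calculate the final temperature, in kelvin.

T₂ ≈ 414 K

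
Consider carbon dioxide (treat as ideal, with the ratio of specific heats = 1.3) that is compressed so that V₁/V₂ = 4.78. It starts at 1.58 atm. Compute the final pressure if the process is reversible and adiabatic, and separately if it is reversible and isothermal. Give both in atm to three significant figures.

adiabatic: 12.1 atm; isothermal: 7.55 atm

Isothermal: P₂ = P₁(V₁/V₂) = 1.58×4.78 = 7.552 atm.
Adiabatic: P₂ = P₁(V₁/V₂)^γ = 1.58×4.78^(1.3) = 12.08 atm.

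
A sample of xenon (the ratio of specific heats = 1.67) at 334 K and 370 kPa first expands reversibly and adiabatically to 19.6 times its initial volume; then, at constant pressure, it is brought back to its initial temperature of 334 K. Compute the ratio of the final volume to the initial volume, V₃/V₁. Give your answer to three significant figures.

V₃/V₁ ≈ 144

Adiabatic step: V₂/V₁ = 19.6; T₂ = T₁·(1/19.6)^(0.67) = 45.49 K.
Isobaric step: V₃/V₂ = T₃/T₂ = 334/45.49.
V₃/V₁ = (V₂/V₁)(V₃/V₂) = 19.6 × (334/45.49) = 143.9.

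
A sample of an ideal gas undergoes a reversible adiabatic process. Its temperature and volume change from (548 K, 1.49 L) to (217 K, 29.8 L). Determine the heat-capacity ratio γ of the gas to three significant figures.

TV^(γ−1) = const ⇒ γ − 1 = ln(T₂/T₁) / ln(V₁/V₂).
γ = 1 + ln(217/548) / ln(1.49/29.8) = 1.309.

γ ≈ 1.31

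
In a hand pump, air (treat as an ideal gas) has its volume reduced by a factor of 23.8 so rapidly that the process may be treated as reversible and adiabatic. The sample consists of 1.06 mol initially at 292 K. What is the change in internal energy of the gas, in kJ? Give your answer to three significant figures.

ΔU ≈ 16.4 kJ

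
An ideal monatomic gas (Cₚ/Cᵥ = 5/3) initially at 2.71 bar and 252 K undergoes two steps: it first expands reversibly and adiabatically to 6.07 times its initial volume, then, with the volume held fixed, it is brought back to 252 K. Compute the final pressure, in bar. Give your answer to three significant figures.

P₃ ≈ 0.446 bar

Adiabatic step (PV^γ = const): P₂ = 2.71×(1/6.07)^(5/3) = 0.1342 bar; T₂ = 252×(1/6.07)^(2/3) = 75.73 K.
Isochoric: P₃ = P₂(T₃/T₂) = 0.1342 × (252/75.73) = 0.4465 bar.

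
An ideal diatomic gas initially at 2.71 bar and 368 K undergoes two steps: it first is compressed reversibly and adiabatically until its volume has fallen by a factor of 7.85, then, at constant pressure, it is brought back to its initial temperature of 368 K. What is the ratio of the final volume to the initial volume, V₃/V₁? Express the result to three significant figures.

V₃/V₁ ≈ 0.0559

For a diatomic ideal gas γ = 7/5.
Adiabatic step: V₂/V₁ = 0.1274; T₂ = T₁·7.85^(2/5) = 839.1 K.
Isobaric step: V₃/V₂ = T₃/T₂ = 368/839.1.
V₃/V₁ = (V₂/V₁)(V₃/V₂) = 0.1274 × (368/839.1) = 0.05587.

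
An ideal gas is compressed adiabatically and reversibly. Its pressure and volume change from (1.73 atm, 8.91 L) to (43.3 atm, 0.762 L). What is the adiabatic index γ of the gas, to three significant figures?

γ ≈ 1.31

PV^γ = const ⇒ γ = ln(P₂/P₁) / ln(V₁/V₂).
γ = ln(43.3/1.73) / ln(8.91/0.762) = 1.309.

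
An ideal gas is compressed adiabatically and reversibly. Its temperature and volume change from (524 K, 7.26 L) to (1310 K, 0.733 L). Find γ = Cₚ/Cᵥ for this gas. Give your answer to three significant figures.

γ ≈ 1.40

TV^(γ−1) = const ⇒ γ − 1 = ln(T₂/T₁) / ln(V₁/V₂).
γ = 1 + ln(1310/524) / ln(7.26/0.733) = 1.4.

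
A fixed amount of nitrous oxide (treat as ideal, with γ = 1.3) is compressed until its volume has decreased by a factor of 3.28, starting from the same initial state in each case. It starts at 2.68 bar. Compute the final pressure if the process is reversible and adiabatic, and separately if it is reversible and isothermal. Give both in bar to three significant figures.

Isothermal: P₂ = P₁(V₁/V₂) = 2.68×3.28 = 8.79 bar.
Adiabatic: P₂ = P₁(V₁/V₂)^γ = 2.68×3.28^(1.3) = 12.55 bar.

adiabatic: 12.6 bar; isothermal: 8.79 bar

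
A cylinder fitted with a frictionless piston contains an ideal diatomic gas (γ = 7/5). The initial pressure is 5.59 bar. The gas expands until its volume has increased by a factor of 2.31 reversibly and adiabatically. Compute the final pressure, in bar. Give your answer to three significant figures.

P₂ ≈ 1.73 bar

Adiabatic: P₁V₁^γ = P₂V₂^γ ⇒ P₂ = P₁ (V₁/V₂)^γ.
P₂ = 5.59 × (1/2.31)^(7/5) = 1.731 bar.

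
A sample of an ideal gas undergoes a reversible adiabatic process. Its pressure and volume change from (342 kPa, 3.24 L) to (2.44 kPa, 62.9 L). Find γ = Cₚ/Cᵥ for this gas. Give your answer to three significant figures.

γ ≈ 1.67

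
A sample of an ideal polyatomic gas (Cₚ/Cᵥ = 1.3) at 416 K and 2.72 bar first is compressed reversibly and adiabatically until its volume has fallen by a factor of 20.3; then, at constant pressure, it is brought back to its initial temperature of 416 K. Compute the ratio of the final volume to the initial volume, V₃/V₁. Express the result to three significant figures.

V₃/V₁ ≈ 0.0200

Adiabatic step: V₂/V₁ = 0.04926; T₂ = T₁·20.3^(0.3) = 1026 K.
Isobaric step: V₃/V₂ = T₃/T₂ = 416/1026.
V₃/V₁ = (V₂/V₁)(V₃/V₂) = 0.04926 × (416/1026) = 0.01996.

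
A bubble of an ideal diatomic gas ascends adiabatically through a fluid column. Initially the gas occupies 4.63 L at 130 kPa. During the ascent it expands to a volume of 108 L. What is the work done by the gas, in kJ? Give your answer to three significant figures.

γ = 7/5 for a diatomic ideal gas.
P₂ = P₁(V₁/V₂)^γ = 130×(4.63/108)^(7/5) = 1.581 kPa.
For a reversible adiabat, W_by_gas = (P₁V₁ − P₂V₂)/(γ−1).
W_by = (130000×0.00463 − 1581×0.108) / (2/5) = 1078 J.

W ≈ 1.08 kJ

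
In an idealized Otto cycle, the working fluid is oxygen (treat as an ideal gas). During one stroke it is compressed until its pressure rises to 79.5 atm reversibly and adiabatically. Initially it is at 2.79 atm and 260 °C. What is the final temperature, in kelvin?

T₂ ≈ 1390 K

Along an adiabat T P^((1−γ)/γ) is constant, so T₂ = T₁ (P₂/P₁)^((γ−1)/γ).
For a diatomic ideal gas γ = 7/5, so (γ−1)/γ = 2/7.
T₁ = 260 °C = 533.1 K.
T₂ = 533.1 × (79.5/2.79)^(2/7) = 1388 K.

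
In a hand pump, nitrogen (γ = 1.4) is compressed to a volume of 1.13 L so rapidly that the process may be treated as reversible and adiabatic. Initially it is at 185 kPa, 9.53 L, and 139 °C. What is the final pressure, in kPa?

P₂ ≈ 3660 kPa

Since PV^γ is constant along a reversible adiabat, P₂ = P₁ (V₁/V₂)^γ.
P₂ = 185 × (9.53/1.13)^(1.4) = 3661 kPa.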